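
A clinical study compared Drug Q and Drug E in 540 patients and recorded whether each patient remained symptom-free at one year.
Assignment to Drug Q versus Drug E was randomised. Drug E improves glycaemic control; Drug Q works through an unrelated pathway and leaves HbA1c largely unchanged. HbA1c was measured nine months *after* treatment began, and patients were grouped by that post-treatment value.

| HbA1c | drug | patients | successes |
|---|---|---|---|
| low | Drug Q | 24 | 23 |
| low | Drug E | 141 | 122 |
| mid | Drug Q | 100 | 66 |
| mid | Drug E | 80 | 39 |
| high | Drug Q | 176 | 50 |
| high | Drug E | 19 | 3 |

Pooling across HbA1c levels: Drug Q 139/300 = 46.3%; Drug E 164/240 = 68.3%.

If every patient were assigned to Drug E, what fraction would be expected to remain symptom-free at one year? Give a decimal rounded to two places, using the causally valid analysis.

0.68

The HbA1c-specific comparison favours Drug Q throughout, but the pooled figures favour Drug E. The question is whether to condition on HbA1c.
HbA1c here is a post-treatment variable shaped by the drug; conditioning on it would introduce bias rather than remove it. The overall comparison is the causal one.
So P(outcome | do(Drug E)) is just the pooled rate for Drug E: 164/240 = 0.683.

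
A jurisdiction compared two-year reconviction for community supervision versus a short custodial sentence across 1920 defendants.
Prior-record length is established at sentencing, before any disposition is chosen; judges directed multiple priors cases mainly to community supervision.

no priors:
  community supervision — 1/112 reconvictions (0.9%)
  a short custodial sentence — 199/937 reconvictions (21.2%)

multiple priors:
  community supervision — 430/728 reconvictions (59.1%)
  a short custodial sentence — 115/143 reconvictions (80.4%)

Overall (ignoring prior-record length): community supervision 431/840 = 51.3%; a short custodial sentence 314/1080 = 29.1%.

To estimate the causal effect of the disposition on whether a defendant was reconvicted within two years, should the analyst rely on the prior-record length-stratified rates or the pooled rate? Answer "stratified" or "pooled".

Since prior-record length is a pre-existing factor (not a product of the disposition) and it affects the outcome on its own, it is a confounder. The stratified rates, not the pooled rate, identify the causal effect.
Within each level — no priors: 0.9% vs 21.2%; multiple priors: 59.1% vs 80.4% — community supervision is lower every time.

stratified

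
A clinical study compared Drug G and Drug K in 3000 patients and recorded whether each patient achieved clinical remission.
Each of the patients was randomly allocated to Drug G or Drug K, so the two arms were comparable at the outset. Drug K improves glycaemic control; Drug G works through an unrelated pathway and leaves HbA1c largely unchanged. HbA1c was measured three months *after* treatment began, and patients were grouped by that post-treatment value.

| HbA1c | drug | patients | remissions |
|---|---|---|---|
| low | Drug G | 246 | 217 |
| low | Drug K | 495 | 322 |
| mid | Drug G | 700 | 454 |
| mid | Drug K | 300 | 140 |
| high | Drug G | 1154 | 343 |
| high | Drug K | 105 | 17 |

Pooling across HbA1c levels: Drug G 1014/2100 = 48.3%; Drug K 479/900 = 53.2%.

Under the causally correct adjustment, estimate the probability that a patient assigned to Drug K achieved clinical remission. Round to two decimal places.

0.53

HbA1c is recorded after the drug and is itself shifted by it — it sits on the causal path from drug to outcome. Conditioning on a mediator would strip out part of the effect we want; the pooled comparison gives the total causal effect.
So P(outcome | do(Drug K)) is just the pooled rate for Drug K: 479/900 = 0.532.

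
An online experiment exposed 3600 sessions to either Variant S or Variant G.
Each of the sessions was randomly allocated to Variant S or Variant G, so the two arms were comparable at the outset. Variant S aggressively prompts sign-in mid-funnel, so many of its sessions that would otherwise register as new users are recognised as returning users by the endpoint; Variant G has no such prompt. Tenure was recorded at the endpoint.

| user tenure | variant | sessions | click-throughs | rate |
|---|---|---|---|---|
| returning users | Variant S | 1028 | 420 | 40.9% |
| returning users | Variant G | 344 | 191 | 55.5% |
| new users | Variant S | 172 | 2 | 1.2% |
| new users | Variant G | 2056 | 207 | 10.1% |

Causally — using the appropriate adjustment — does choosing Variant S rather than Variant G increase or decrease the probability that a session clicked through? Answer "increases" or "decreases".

User tenure is recorded after the variant and is itself shifted by it — it sits on the causal path from variant to outcome. Conditioning on a mediator would strip out part of the effect we want; the pooled comparison gives the total causal effect.
Pooled: Variant S 35.2% vs Variant G 16.6%; Variant S is higher overall.

increases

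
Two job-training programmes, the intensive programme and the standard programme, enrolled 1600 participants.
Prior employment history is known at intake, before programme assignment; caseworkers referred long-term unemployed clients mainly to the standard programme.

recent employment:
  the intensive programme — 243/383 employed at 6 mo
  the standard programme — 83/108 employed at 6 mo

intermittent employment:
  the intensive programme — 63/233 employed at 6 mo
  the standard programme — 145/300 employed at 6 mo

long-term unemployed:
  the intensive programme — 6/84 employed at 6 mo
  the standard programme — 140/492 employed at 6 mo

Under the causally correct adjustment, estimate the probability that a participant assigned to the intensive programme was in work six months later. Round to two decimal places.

Prior employment history satisfies the back-door criterion: it is not a descendant of the programme, and it blocks the spurious path from programme to outcome. Adjusting for it (i.e., using the within-prior employment history rates) gives the causal effect.
Standardising the intensive programme to the population prior employment history mix: 0.307·243/383 + 0.333·63/233 + 0.360·6/84 = 0.310.

0.31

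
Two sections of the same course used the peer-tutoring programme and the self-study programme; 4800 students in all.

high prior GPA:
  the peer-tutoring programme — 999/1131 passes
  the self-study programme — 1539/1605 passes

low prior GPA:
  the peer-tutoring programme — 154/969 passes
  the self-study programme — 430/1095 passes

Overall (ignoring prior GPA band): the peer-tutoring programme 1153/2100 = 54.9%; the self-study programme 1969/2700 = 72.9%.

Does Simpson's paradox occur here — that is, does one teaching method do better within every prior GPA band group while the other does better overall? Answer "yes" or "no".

Within each prior GPA band level (high prior GPA 88.3% vs 95.9%; low prior GPA 15.9% vs 39.3%), the self-study programme has the higher rate every time. Pooled: 54.9% vs 72.9% — the self-study programme has the higher rate overall. They agree.

no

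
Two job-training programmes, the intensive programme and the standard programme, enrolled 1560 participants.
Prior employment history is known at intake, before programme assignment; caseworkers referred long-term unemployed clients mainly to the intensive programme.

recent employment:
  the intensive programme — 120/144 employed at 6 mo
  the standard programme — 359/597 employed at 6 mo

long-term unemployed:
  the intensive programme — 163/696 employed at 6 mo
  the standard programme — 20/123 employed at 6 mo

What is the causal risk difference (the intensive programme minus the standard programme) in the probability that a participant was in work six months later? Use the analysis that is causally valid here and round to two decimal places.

+0.15

Within every prior employment history level the intensive programme has the higher rate, yet pooled the standard programme does — Simpson's reversal.
Prior employment history differs across programmes for reasons unrelated to any effect of the programme itself, and it separately predicts the outcome — a classic confounder. We must compare within prior employment history levels.
Adjusting over the population distribution of prior employment history: 0.475·(0.833−0.601) + 0.525·(0.234−0.163) = +0.148.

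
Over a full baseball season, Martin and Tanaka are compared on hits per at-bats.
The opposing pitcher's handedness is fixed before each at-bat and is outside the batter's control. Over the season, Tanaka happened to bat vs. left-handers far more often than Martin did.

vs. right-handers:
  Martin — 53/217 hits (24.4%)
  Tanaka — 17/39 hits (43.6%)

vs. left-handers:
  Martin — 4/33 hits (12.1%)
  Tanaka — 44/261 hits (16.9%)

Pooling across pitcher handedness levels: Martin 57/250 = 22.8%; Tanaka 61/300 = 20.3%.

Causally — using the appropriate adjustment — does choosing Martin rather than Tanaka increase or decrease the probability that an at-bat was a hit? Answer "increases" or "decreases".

Since pitcher handedness is a pre-existing factor (not a product of the player) and it affects the outcome on its own, it is a confounder. The stratified rates, not the pooled rate, identify the causal effect.
Within each level — vs. right-handers: 24.4% vs 43.6%; vs. left-handers: 12.1% vs 16.9% — Tanaka is higher every time.

decreases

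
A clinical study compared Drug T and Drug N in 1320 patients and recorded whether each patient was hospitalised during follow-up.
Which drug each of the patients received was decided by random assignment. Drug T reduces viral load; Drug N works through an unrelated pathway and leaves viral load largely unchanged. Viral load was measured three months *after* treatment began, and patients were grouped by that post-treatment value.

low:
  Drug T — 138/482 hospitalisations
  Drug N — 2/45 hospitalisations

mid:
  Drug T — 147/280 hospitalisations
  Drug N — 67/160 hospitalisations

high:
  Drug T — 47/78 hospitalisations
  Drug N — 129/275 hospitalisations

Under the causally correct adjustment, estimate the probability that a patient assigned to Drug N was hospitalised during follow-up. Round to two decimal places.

The stratified and pooled comparisons disagree (Drug N wins within each viral load; Drug T wins overall), so the answer turns on the causal role of viral load.
Viral load is recorded after the drug and is itself shifted by it — it sits on the causal path from drug to outcome. Conditioning on a mediator would strip out part of the effect we want; the pooled comparison gives the total causal effect.
So P(outcome | do(Drug N)) is just the pooled rate for Drug N: 198/480 = 0.412.

0.41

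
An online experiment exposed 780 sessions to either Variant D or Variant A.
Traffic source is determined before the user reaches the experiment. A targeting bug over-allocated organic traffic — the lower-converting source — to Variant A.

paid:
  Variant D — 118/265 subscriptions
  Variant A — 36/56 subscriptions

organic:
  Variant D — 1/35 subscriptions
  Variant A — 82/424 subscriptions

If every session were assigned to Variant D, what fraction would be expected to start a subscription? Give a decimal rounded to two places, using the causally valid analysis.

0.20

Within every traffic source level Variant A has the higher rate, yet pooled Variant D does — Simpson's reversal.
Traffic source satisfies the back-door criterion: it is not a descendant of the variant, and it blocks the spurious path from variant to outcome. Adjusting for it (i.e., using the within-traffic source rates) gives the causal effect.
Standardising Variant D to the population traffic source mix: 0.412·118/265 + 0.588·1/35 = 0.200.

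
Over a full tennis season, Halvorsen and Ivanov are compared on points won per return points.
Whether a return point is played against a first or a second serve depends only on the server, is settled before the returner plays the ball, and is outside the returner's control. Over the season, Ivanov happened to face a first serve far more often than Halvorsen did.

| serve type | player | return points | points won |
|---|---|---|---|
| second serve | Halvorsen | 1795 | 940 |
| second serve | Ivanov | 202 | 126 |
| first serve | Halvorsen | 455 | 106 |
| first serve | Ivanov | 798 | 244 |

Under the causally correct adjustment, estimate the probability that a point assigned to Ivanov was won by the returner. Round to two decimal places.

0.50

Within every serve type level Ivanov has the higher rate, yet pooled Halvorsen does — Simpson's reversal.
Serve type is set before the player has any effect — it is not caused by the player — and it independently drives the outcome. That makes it a confounder, so the causal comparison is within serve type levels.
Standardising Ivanov to the population serve type mix: 0.614·126/202 + 0.386·244/798 = 0.501.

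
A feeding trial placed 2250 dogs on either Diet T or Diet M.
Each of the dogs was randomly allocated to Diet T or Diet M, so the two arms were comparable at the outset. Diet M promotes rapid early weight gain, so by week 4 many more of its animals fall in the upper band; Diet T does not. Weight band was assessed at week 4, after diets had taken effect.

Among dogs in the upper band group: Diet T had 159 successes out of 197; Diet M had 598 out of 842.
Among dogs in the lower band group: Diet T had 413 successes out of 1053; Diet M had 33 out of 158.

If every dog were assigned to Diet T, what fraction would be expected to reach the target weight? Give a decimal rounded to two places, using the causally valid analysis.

Week-4 weight band is downstream of the diet. One should not condition on a consequence of treatment, so the overall rates are the right comparison.
So P(outcome | do(Diet T)) is just the pooled rate for Diet T: 572/1250 = 0.458.

0.46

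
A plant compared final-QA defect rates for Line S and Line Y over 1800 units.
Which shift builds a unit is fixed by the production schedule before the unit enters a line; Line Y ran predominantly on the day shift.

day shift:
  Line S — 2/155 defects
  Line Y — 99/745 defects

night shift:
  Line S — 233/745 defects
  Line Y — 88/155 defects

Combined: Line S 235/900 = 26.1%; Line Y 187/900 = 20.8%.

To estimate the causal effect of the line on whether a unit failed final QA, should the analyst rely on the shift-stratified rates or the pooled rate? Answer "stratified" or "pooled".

stratified

Line S is lower inside every shift stratum but Line Y is lower in aggregate. Whether to stratify depends on how shift relates to the line.
Shift is set before the line has any effect — it is not caused by the line — and it independently drives the outcome. That makes it a confounder, so the causal comparison is within shift levels.
Within each level — day shift: 1.3% vs 13.3%; night shift: 31.3% vs 56.8% — Line S is lower every time.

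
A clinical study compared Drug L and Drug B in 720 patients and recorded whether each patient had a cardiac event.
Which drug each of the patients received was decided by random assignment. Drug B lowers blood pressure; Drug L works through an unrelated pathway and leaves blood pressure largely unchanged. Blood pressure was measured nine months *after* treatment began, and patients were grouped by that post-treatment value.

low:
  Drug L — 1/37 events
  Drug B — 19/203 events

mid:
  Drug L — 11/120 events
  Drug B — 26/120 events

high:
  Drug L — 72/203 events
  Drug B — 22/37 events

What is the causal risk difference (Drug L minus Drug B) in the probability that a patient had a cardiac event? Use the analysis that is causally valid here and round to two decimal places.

+0.05

Blood pressure here is a post-treatment variable shaped by the drug; conditioning on it would introduce bias rather than remove it. The overall comparison is the causal one.
The causal difference is the pooled difference: 0.233 − 0.186 = +0.047.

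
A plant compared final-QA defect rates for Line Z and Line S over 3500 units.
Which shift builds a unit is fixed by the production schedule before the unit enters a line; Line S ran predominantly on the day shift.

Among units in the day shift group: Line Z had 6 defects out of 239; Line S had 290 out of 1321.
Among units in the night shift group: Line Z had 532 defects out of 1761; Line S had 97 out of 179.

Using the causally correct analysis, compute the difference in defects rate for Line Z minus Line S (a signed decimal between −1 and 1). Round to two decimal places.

-0.22

Nothing the line does changes shift; the imbalance is an allocation artefact. With shift also predicting the outcome, the pooled figure is confounded, and the within-stratum comparison is the causal one.
Adjusting over the population distribution of shift: 0.446·(0.025−0.220) + 0.554·(0.302−0.542) = -0.220.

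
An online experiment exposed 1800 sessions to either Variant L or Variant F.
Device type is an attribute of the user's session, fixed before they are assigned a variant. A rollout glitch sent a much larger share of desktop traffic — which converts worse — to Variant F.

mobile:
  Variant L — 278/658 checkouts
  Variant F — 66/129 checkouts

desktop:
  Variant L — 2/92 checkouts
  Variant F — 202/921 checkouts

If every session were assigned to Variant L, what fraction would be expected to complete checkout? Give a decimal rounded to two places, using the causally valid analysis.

Device type satisfies the back-door criterion: it is not a descendant of the variant, and it blocks the spurious path from variant to outcome. Adjusting for it (i.e., using the within-device type rates) gives the causal effect.
Standardising Variant L to the population device type mix: 0.437·278/658 + 0.563·2/92 = 0.197.

0.20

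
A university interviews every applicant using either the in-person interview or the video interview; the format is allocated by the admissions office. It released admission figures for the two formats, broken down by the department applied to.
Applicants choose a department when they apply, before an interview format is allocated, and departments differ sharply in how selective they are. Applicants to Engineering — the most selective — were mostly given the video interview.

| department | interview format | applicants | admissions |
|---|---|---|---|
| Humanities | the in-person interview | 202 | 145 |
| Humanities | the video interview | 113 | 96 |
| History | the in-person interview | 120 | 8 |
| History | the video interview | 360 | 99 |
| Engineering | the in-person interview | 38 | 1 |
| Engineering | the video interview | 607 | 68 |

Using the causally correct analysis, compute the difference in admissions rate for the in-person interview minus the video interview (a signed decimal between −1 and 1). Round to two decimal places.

The department-specific comparison favours the video interview throughout, but the pooled figures favour the in-person interview. The question is whether to condition on department.
Department differs across interview formats for reasons unrelated to any effect of the interview format itself, and it separately predicts the outcome — a classic confounder. We must compare within department levels.
Adjusting over the population distribution of department: 0.219·(0.718−0.850) + 0.333·(0.067−0.275) + 0.448·(0.026−0.112) = -0.137.

-0.14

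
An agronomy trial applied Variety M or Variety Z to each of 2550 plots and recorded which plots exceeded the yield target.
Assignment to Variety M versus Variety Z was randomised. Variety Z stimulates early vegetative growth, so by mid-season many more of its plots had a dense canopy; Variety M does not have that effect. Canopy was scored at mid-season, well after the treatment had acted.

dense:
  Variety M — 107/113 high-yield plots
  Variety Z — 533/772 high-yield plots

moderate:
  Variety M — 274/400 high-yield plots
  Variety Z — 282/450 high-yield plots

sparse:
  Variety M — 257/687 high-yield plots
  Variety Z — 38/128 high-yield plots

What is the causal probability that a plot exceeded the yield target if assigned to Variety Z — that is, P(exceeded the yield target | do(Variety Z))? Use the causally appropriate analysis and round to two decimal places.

Stratifying would compare varietys among plots the varietys themselves sorted into mid-season canopy groups — a form of selection on an intermediate. The unconditioned pooled rates give the total causal effect.
So P(outcome | do(Variety Z)) is just the pooled rate for Variety Z: 853/1350 = 0.632.

0.63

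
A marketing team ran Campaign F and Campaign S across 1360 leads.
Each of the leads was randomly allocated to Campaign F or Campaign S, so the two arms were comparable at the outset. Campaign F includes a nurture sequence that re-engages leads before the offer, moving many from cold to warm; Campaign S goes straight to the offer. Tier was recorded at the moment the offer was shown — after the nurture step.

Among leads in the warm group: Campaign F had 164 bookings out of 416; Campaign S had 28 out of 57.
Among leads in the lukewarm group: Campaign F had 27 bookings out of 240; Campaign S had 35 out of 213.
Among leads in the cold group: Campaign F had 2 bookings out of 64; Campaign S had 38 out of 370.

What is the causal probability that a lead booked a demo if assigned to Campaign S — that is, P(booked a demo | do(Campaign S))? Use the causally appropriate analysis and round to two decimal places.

Because the campaign influences engagement tier, engagement tier is a post-treatment mediator, not a confounder. Stratifying on it would bias the estimate; the causal effect is the crude pooled difference.
So P(outcome | do(Campaign S)) is just the pooled rate for Campaign S: 101/640 = 0.158.

0.16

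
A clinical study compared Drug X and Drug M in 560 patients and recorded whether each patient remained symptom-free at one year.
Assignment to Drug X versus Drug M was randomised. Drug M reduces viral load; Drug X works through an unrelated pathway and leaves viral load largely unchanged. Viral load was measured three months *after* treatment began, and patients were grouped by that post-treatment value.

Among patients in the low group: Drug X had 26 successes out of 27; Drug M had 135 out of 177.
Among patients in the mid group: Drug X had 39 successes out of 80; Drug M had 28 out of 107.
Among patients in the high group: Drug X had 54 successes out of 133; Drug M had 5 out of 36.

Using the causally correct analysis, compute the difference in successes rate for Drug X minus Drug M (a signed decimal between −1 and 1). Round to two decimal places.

The stratified and pooled comparisons disagree (Drug X wins within each viral load; Drug M wins overall), so the answer turns on the causal role of viral load.
Stratifying would compare drugs among patients the drugs themselves sorted into viral load groups — a form of selection on an intermediate. The unconditioned pooled rates give the total causal effect.
The causal difference is the pooled difference: 0.496 − 0.525 = -0.029.

-0.03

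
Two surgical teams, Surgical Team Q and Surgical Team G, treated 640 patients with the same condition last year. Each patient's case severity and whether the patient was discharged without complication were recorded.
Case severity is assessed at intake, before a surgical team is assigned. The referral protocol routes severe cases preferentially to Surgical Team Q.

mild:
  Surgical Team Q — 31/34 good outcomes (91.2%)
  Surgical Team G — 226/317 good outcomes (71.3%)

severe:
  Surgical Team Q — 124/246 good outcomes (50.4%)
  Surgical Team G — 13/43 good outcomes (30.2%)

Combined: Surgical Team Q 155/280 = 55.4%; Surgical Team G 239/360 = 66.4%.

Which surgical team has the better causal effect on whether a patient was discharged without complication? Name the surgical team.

Case severity is set before the surgical team has any effect — it is not caused by the surgical team — and it independently drives the outcome. That makes it a confounder, so the causal comparison is within case severity levels.
Within each level — mild: 91.2% vs 71.3%; severe: 50.4% vs 30.2% — Surgical Team Q is higher every time.

Surgical Team Q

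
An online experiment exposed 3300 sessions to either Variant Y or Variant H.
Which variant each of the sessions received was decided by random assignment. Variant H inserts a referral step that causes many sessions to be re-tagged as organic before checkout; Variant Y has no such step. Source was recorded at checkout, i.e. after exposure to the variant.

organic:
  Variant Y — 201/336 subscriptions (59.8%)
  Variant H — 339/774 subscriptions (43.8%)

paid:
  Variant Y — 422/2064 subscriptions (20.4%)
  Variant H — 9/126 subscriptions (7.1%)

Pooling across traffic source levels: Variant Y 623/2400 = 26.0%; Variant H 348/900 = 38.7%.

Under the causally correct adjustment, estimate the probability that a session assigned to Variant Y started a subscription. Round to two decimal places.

0.26

The distribution of traffic source is itself part of what the variant does — it is an intermediate outcome. Holding it fixed would remove that part of the effect; the total effect is the pooled difference.
So P(outcome | do(Variant Y)) is just the pooled rate for Variant Y: 623/2400 = 0.260.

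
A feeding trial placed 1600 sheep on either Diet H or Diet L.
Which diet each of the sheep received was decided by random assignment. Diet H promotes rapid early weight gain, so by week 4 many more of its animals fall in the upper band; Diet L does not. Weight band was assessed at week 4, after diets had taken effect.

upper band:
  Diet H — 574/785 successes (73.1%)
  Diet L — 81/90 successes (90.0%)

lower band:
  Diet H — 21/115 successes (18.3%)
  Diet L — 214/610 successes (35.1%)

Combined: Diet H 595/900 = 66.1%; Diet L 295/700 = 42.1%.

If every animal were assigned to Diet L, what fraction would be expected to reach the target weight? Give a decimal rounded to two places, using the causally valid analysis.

0.42

Stratifying would compare diets among sheep the diets themselves sorted into week-4 weight band groups — a form of selection on an intermediate. The unconditioned pooled rates give the total causal effect.
So P(outcome | do(Diet L)) is just the pooled rate for Diet L: 295/700 = 0.421.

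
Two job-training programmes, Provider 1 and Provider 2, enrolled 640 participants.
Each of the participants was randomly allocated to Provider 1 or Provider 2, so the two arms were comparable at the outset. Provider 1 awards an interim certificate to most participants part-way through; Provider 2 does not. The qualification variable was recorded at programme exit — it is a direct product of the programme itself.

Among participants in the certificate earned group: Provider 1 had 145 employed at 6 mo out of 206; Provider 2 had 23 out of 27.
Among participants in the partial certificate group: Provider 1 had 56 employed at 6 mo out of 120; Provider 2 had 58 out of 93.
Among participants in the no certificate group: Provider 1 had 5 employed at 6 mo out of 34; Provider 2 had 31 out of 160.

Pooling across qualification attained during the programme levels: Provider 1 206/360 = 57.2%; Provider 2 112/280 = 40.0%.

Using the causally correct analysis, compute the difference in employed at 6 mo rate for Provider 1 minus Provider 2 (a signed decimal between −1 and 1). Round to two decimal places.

Because the programme influences qualification attained during the programme, qualification attained during the programme is a post-treatment mediator, not a confounder. Stratifying on it would bias the estimate; the causal effect is the crude pooled difference.
The causal difference is the pooled difference: 0.572 − 0.400 = +0.172.

+0.17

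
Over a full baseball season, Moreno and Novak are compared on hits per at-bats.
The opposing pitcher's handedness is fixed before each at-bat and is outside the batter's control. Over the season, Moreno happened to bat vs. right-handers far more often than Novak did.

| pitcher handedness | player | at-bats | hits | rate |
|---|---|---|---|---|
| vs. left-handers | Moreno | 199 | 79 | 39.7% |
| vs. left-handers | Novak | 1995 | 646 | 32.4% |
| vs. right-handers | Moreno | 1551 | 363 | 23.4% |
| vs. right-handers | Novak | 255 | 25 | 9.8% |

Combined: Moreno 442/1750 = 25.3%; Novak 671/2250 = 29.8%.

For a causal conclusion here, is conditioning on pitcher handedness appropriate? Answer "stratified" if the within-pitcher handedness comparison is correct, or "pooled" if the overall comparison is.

stratified

Within every pitcher handedness level Moreno has the higher rate, yet pooled Novak does — Simpson's reversal.
Pitcher handedness satisfies the back-door criterion: it is not a descendant of the player, and it blocks the spurious path from player to outcome. Adjusting for it (i.e., using the within-pitcher handedness rates) gives the causal effect.
Within each level — vs. left-handers: 39.7% vs 32.4%; vs. right-handers: 23.4% vs 9.8% — Moreno is higher every time.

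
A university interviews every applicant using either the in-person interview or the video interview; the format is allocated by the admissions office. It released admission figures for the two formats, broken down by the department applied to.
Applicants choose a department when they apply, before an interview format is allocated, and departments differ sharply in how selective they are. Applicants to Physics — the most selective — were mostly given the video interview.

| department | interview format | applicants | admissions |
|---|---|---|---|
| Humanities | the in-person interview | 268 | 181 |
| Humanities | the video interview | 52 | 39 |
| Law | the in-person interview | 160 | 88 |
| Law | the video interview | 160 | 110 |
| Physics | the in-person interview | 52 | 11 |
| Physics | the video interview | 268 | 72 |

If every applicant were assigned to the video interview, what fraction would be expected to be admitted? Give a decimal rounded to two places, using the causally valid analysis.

0.57

Within every department level the video interview has the higher rate, yet pooled the in-person interview does — Simpson's reversal.
Since department is a pre-existing factor (not a product of the interview format) and it affects the outcome on its own, it is a confounder. The stratified rates, not the pooled rate, identify the causal effect.
Standardising the video interview to the population department mix: 0.333·39/52 + 0.333·110/160 + 0.333·72/268 = 0.569.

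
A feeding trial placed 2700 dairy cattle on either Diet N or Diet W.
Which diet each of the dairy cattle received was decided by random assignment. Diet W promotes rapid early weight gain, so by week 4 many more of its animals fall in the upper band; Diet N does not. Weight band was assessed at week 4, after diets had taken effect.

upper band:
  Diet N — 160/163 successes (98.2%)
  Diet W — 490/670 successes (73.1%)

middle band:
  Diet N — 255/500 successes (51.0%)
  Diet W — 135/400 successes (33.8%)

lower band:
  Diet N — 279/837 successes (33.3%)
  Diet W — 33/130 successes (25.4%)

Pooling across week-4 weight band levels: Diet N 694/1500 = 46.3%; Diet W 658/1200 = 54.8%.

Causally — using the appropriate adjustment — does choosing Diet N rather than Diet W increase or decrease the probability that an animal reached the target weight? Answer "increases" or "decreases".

The week-4 weight band-specific comparison favours Diet N throughout, but the pooled figures favour Diet W. The question is whether to condition on week-4 weight band.
Week-4 weight band lies on the pathway diet → week-4 weight band → outcome, so adjusting for it blocks the indirect effect. For the total causal effect of diet, use the unadjusted pooled rates.
Pooled: Diet N 46.3% vs Diet W 54.8%; Diet W is higher overall.

decreases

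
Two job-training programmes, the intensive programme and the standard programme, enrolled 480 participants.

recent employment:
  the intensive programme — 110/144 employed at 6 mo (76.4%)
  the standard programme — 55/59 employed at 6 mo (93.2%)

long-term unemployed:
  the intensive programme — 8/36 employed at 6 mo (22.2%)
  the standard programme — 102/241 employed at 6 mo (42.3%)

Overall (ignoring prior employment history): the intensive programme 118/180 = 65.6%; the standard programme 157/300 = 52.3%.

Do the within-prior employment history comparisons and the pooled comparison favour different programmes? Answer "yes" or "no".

Within each prior employment history level (recent employment 76.4% vs 93.2%; long-term unemployed 22.2% vs 42.3%), the standard programme has the higher rate every time. Pooled: 65.6% vs 52.3% — the intensive programme has the higher rate overall. The two comparisons disagree.

yes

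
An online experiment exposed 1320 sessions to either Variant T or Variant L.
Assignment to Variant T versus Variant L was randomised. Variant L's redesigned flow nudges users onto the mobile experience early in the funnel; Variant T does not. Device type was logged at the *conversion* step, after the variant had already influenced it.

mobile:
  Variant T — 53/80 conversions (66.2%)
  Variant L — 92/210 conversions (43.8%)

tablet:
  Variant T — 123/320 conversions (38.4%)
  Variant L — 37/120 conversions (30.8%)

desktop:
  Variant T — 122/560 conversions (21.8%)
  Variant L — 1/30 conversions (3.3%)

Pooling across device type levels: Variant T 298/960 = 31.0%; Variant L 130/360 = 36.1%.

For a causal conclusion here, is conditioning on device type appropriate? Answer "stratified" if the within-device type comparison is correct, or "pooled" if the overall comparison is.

The device type-specific comparison favours Variant T throughout, but the pooled figures favour Variant L. The question is whether to condition on device type.
Device type is downstream of the variant. One should not condition on a consequence of treatment, so the overall rates are the right comparison.
Pooled: Variant T 31.0% vs Variant L 36.1%; Variant L is higher overall.

pooled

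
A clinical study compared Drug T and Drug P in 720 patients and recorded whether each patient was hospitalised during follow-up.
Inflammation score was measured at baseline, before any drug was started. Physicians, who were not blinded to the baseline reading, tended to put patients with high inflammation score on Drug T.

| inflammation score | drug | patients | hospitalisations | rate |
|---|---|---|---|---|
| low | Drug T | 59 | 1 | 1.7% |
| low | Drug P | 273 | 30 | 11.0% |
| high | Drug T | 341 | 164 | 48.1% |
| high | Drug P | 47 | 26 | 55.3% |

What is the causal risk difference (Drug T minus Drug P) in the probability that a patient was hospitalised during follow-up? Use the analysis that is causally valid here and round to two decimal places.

-0.08

Inflammation score differs across drugs for reasons unrelated to any effect of the drug itself, and it separately predicts the outcome — a classic confounder. We must compare within inflammation score levels.
Adjusting over the population distribution of inflammation score: 0.461·(0.017−0.110) + 0.539·(0.481−0.553) = -0.082.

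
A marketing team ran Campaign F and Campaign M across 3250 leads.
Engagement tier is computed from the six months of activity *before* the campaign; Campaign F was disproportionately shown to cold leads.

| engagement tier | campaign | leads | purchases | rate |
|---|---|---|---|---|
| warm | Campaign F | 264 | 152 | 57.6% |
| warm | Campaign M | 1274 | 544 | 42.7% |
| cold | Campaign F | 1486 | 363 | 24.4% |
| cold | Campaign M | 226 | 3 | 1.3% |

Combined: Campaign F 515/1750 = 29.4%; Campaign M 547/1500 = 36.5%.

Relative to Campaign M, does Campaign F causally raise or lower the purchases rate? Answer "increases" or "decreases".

increases

Engagement tier satisfies the back-door criterion: it is not a descendant of the campaign, and it blocks the spurious path from campaign to outcome. Adjusting for it (i.e., using the within-engagement tier rates) gives the causal effect.
Within each level — warm: 57.6% vs 42.7%; cold: 24.4% vs 1.3% — Campaign F is higher every time.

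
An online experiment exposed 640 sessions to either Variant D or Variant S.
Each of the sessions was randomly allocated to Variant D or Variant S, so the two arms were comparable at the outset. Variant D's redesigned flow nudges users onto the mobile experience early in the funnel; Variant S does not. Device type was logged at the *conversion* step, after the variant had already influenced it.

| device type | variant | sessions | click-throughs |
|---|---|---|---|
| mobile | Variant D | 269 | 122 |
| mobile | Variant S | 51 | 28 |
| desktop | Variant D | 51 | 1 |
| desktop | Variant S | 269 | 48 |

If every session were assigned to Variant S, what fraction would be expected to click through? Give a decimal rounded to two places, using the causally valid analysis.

Device type here is a post-treatment variable shaped by the variant; conditioning on it would introduce bias rather than remove it. The overall comparison is the causal one.
So P(outcome | do(Variant S)) is just the pooled rate for Variant S: 76/320 = 0.237.

0.24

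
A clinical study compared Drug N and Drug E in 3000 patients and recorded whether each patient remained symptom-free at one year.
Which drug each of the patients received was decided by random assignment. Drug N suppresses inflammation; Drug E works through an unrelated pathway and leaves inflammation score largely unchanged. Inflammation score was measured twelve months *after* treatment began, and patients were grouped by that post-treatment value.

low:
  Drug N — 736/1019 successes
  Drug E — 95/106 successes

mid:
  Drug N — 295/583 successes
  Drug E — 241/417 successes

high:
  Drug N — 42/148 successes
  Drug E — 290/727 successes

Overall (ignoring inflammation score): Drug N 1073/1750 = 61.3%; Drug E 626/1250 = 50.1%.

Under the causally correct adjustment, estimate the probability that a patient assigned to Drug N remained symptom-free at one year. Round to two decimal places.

0.61

The inflammation score-specific comparison favours Drug E throughout, but the pooled figures favour Drug N. The question is whether to condition on inflammation score.
Inflammation score is recorded after the drug and is itself shifted by it — it sits on the causal path from drug to outcome. Conditioning on a mediator would strip out part of the effect we want; the pooled comparison gives the total causal effect.
So P(outcome | do(Drug N)) is just the pooled rate for Drug N: 1073/1750 = 0.613.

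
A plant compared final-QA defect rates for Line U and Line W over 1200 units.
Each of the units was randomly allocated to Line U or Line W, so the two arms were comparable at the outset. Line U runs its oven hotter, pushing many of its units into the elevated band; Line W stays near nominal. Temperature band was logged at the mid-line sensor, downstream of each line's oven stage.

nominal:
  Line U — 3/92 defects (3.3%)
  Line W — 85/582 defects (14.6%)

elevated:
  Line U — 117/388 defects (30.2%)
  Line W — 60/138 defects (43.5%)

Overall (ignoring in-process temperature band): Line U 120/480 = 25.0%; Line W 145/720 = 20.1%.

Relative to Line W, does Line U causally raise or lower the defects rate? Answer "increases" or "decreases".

increases

Within every in-process temperature band level Line U has the lower rate, yet pooled Line W does — Simpson's reversal.
Stratifying would compare lines among units the lines themselves sorted into in-process temperature band groups — a form of selection on an intermediate. The unconditioned pooled rates give the total causal effect.
Pooled: Line U 25.0% vs Line W 20.1%; Line W is lower overall.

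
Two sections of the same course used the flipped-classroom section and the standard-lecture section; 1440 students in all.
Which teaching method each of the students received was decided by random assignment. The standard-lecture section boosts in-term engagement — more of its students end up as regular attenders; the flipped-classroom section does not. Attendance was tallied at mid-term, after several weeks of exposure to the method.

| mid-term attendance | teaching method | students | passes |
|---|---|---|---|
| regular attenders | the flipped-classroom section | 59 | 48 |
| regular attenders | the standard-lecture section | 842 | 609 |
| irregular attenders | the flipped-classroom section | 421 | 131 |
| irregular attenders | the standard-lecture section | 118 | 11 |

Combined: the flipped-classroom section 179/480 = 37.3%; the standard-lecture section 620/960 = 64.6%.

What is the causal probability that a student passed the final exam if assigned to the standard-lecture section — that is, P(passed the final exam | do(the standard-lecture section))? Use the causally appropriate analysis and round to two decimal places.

The mid-term attendance-specific comparison favours the flipped-classroom section throughout, but the pooled figures favour the standard-lecture section. The question is whether to condition on mid-term attendance.
Mid-term attendance here is a post-treatment variable shaped by the teaching method; conditioning on it would introduce bias rather than remove it. The overall comparison is the causal one.
So P(outcome | do(the standard-lecture section)) is just the pooled rate for the standard-lecture section: 620/960 = 0.646.

0.65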